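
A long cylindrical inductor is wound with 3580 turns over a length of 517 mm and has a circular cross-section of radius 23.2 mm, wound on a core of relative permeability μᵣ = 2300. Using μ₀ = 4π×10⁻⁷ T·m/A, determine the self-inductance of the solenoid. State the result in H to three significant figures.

L ≈ 121 H

A = πr² = π(2.320×10^-2 m)² = 1.691×10^-3 m².
For a long solenoid, L = μ₀μᵣN²A/ℓ.
L = (4π×10⁻⁷)(2300)(3580)²(1.691×10^-3)/(0.517 m) = 121.2 H.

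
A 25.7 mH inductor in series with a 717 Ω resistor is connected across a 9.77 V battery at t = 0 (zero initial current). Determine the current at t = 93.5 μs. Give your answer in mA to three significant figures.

τ = L/R = 2.570×10^-2/717 = 3.584×10^-5 s; final current I_∞ = ε/R = 9.77/717 = 1.363×10^-2 A.
I(t) = I_∞(1 − e^(−t/τ)) with t/τ = 2.609.
I = (1.363×10^-2)(1 − e^(−2.609)) = 1.262×10^-2 A.

I ≈ 12.6 mA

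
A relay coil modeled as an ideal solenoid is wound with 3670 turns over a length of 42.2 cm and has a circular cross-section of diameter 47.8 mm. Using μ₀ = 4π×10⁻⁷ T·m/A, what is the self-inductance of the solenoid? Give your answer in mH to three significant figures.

A = π(d/2)² = π(2.390×10^-2 m)² = 1.7945×10^-3 m².
For a long solenoid, L = μ₀N²A/ℓ.
L = (4π×10⁻⁷)(3670)²(1.7945×10^-3)/(0.422 m) = 7.197×10^-2 H.

L ≈ 72.0 mH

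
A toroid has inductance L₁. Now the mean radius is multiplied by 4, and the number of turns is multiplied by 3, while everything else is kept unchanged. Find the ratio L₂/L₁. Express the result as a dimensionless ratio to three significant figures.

For a toroid, L ∝ μᵣN²A/R.
L₂/L₁ = (4)^-1 × (3)^2 = 2.25.

L₂/L₁ = 2.25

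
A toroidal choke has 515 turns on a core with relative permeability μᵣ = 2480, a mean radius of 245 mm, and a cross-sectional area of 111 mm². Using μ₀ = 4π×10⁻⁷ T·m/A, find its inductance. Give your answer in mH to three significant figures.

For a thin toroid, L = μ₀μᵣN²A/(2πR).
L = (4π×10⁻⁷)(2480)(515)²(1.110×10^-4) / (2π×0.245 m) = 5.960×10^-2 H.

L ≈ 59.6 mH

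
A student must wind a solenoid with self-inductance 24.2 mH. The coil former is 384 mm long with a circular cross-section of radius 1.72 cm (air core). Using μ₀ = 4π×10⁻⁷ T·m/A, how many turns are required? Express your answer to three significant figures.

A = πr² = π(1.720×10^-2 m)² = 9.294×10^-4 m².
From L = μ₀N²A/ℓ, N = √(Lℓ / (μ₀A)).
N = √[(2.420×10^-2)(0.384) / ((4π×10⁻⁷)×9.294×10^-4)] = √(7.957×10^6) ≈ 2820.8.

N ≈ 2820 turns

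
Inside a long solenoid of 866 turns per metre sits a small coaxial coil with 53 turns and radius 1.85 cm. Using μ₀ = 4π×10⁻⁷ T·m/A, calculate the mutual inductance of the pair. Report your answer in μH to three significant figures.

The outer solenoid produces a uniform field B₁ = μ₀n₁I₁ across the inner coil,
so the flux linkage is N₂Φ = N₂B₁A₂ = μ₀n₁N₂A₂·I₁, giving M = μ₀n₁N₂A₂.
A₂ = πr² = π(1.850×10^-2 m)² = 1.075×10^-3 m².
M = (4π×10⁻⁷)(866)(53)(1.075×10^-3) = 6.202×10^-5 H.

M ≈ 62.0 μH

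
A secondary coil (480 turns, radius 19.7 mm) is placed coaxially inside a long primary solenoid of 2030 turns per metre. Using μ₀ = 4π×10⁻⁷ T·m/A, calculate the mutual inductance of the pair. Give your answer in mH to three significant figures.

The outer solenoid produces a uniform field B₁ = μ₀n₁I₁ across the inner coil,
so the flux linkage is N₂Φ = N₂B₁A₂ = μ₀n₁N₂A₂·I₁, giving M = μ₀n₁N₂A₂.
A₂ = πr² = π(1.970×10^-2 m)² = 1.219×10^-3 m².
M = (4π×10⁻⁷)(2030)(480)(1.219×10^-3) = 1.493×10^-3 H.

M ≈ 1.49 mH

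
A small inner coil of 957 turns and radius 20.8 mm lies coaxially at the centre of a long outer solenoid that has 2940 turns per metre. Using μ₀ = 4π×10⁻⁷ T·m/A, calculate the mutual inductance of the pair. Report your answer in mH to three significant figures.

The outer solenoid produces a uniform field B₁ = μ₀n₁I₁ across the inner coil,
so the flux linkage is N₂Φ = N₂B₁A₂ = μ₀n₁N₂A₂·I₁, giving M = μ₀n₁N₂A₂.
A₂ = πr² = π(2.080×10^-2 m)² = 1.359×10^-3 m².
M = (4π×10⁻⁷)(2940)(957)(1.359×10^-3) = 4.806×10^-3 H.

M ≈ 4.81 mH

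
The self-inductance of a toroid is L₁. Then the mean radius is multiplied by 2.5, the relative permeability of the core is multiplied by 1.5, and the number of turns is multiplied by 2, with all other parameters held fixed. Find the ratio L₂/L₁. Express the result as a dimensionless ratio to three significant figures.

L₂/L₁ = 2.40

For a toroid, L ∝ μᵣN²A/R.
L₂/L₁ = (2.5)^-1 × (1.5) × (2)^2 = 2.40.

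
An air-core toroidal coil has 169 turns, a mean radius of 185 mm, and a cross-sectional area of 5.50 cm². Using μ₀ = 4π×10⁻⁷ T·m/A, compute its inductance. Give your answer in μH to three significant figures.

L ≈ 17.0 μH

For a thin toroid, L = μ₀N²A/(2πR).
L = (4π×10⁻⁷)(169)²(5.500×10^-4) / (2π×0.185 m) = 1.698×10^-5 H.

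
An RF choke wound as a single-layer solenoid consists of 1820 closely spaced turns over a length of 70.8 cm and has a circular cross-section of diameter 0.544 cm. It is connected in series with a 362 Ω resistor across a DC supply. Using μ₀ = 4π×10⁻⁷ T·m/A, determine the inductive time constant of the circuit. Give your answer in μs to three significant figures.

τ ≈ 0.377 μs

A = π(d/2)² = π(2.720×10^-3 m)² = 2.324×10^-5 m².
L = μ₀N²A/ℓ = (4π×10⁻⁷)(1820)²(2.324×10^-5)/(0.708) = 1.366×10^-4 H.
τ = L/R = (1.366×10^-4)/(362) = 3.7748×10^-7 s.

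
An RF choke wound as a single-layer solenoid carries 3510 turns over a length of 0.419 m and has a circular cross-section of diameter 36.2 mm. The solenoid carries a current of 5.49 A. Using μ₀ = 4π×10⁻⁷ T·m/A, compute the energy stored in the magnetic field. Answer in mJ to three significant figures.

U ≈ 573 mJ

A = π(d/2)² = π(1.810×10^-2 m)² = 1.029×10^-3 m².
L = μ₀N²A/ℓ = (4π×10⁻⁷)(3510)²(1.029×10^-3)/(0.419) = 3.803×10^-2 H.
U = ½LI² = ½(3.803×10^-2)(5.49)² = 0.5731 J.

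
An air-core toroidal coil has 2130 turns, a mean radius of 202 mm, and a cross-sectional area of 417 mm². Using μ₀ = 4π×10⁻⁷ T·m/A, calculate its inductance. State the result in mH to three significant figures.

For a thin toroid, L = μ₀N²A/(2πR).
L = (4π×10⁻⁷)(2130)²(4.170×10^-4) / (2π×0.202 m) = 1.873×10^-3 H.

L ≈ 1.87 mH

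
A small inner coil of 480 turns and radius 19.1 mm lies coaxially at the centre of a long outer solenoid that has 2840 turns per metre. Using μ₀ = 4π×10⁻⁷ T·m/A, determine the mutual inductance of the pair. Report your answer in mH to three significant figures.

M ≈ 1.96 mH

The outer solenoid produces a uniform field B₁ = μ₀n₁I₁ across the inner coil,
so the flux linkage is N₂Φ = N₂B₁A₂ = μ₀n₁N₂A₂·I₁, giving M = μ₀n₁N₂A₂.
A₂ = πr² = π(1.910×10^-2 m)² = 1.146×10^-3 m².
M = (4π×10⁻⁷)(2840)(480)(1.146×10^-3) = 1.963×10^-3 H.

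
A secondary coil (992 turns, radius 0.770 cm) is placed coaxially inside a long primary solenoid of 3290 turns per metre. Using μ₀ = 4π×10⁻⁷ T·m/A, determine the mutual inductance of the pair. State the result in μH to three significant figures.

The outer solenoid produces a uniform field B₁ = μ₀n₁I₁ across the inner coil,
so the flux linkage is N₂Φ = N₂B₁A₂ = μ₀n₁N₂A₂·I₁, giving M = μ₀n₁N₂A₂.
A₂ = πr² = π(7.700×10^-3 m)² = 1.863×10^-4 m².
M = (4π×10⁻⁷)(3290)(992)(1.863×10^-4) = 7.639×10^-4 H.

M ≈ 764 μH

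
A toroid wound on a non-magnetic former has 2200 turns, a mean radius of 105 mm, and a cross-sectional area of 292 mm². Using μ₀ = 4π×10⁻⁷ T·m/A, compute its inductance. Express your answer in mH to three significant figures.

L ≈ 2.69 mH

For a thin toroid, L = μ₀N²A/(2πR).
L = (4π×10⁻⁷)(2200)²(2.920×10^-4) / (2π×0.105 m) = 2.692×10^-3 H.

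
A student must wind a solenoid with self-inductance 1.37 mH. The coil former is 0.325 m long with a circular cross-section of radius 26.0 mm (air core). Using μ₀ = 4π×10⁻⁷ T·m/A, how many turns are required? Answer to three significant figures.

N ≈ 408 turns

A = πr² = π(2.600×10^-2 m)² = 2.124×10^-3 m².
From L = μ₀N²A/ℓ, N = √(Lℓ / (μ₀A)).
N = √[(1.370×10^-3)(0.325) / ((4π×10⁻⁷)×2.124×10^-3)] = √(1.668×10^5) ≈ 408.46.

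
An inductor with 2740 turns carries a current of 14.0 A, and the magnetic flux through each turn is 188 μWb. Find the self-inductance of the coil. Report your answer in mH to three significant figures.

Self-inductance is defined by L = NΦ_B/I (flux linkage over current).
L = (2740)(1.880×10^-4 Wb)/(14.0 A) = 3.679×10^-2 H.

L ≈ 36.8 mH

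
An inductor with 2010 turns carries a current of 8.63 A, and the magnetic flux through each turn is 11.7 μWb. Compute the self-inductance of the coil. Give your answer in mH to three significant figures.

Self-inductance is defined by L = NΦ_B/I (flux linkage over current).
L = (2010)(1.170×10^-5 Wb)/(8.63 A) = 2.725×10^-3 H.

L ≈ 2.73 mH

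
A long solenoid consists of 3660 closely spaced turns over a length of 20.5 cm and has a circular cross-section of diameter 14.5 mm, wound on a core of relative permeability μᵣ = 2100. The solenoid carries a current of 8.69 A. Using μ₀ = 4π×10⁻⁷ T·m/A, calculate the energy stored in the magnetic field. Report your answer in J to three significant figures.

A = π(d/2)² = π(7.250×10^-3 m)² = 1.651×10^-4 m².
L = μ₀μᵣN²A/ℓ = (4π×10⁻⁷)(2100)(3660)²(1.651×10^-4)/(0.205) = 28.47 H.
U = ½LI² = ½(28.47)(8.69)² = 1.075×10^3 J.

U ≈ 1080 J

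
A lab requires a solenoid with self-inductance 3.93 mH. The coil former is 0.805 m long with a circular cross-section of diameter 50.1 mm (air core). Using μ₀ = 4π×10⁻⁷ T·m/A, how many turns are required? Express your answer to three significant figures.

N ≈ 1130 turns

A = π(d/2)² = π(2.505×10^-2 m)² = 1.971×10^-3 m².
From L = μ₀N²A/ℓ, N = √(Lℓ / (μ₀A)).
N = √[(3.930×10^-3)(0.805) / ((4π×10⁻⁷)×1.971×10^-3)] = √(1.277×10^6) ≈ 1130.1.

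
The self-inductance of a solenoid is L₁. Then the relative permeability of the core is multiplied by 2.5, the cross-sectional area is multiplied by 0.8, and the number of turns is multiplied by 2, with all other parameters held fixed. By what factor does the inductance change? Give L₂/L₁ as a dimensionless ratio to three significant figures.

For a solenoid, L ∝ μᵣN²A/ℓ.
L₂/L₁ = (2.5) × (0.8) × (2)^2 = 8.00.

L₂/L₁ = 8.00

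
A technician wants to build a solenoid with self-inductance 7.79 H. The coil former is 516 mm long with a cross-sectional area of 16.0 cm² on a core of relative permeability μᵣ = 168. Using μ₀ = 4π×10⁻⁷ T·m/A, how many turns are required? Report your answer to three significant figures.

A = 16.0 cm² = 1.600×10^-3 m².
From L = μ₀μᵣN²A/ℓ, N = √(Lℓ / (μ₀μᵣA)).
N = √[(7.79)(0.516) / ((4π×10⁻⁷)(168)×1.600×10^-3)] = √(1.190×10^7) ≈ 3449.6.

N ≈ 3450 turns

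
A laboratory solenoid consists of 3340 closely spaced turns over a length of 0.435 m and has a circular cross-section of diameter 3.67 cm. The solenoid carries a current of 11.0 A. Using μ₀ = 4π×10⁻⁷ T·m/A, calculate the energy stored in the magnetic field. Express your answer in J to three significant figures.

A = π(d/2)² = π(1.835×10^-2 m)² = 1.058×10^-3 m².
L = μ₀N²A/ℓ = (4π×10⁻⁷)(3340)²(1.058×10^-3)/(0.435) = 3.409×10^-2 H.
U = ½LI² = ½(3.409×10^-2)(11.0)² = 2.062 J.

U ≈ 2.06 J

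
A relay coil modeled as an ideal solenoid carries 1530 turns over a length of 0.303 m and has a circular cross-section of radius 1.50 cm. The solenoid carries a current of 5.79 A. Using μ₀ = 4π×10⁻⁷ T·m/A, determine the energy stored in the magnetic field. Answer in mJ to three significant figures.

A = πr² = π(1.500×10^-2 m)² = 7.069×10^-4 m².
L = μ₀N²A/ℓ = (4π×10⁻⁷)(1530)²(7.069×10^-4)/(0.303) = 6.863×10^-3 H.
U = ½LI² = ½(6.863×10^-3)(5.79)² = 0.115 J.

U ≈ 115 mJ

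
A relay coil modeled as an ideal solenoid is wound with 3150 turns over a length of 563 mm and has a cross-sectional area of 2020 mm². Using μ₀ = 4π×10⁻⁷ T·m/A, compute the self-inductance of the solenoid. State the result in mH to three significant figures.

L ≈ 44.7 mH

A = 2020 mm² = 2.020×10^-3 m².
For a long solenoid, L = μ₀N²A/ℓ.
L = (4π×10⁻⁷)(3150)²(2.020×10^-3)/(0.563 m) = 4.474×10^-2 H.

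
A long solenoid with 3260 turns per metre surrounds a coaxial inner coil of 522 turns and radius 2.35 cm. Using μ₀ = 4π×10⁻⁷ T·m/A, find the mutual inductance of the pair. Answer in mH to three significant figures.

The outer solenoid produces a uniform field B₁ = μ₀n₁I₁ across the inner coil,
so the flux linkage is N₂Φ = N₂B₁A₂ = μ₀n₁N₂A₂·I₁, giving M = μ₀n₁N₂A₂.
A₂ = πr² = π(2.350×10^-2 m)² = 1.7349×10^-3 m².
M = (4π×10⁻⁷)(3260)(522)(1.7349×10^-3) = 3.710×10^-3 H.

M ≈ 3.71 mH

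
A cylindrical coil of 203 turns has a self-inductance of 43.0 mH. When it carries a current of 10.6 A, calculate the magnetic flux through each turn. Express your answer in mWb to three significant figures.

From L = NΦ_B/I, the flux per turn is Φ_B = LI/N.
Φ_B = (4.300×10^-2 H)(10.6 A)/203 = 2.245×10^-3 Wb.

Φ_B ≈ 2.25 mWb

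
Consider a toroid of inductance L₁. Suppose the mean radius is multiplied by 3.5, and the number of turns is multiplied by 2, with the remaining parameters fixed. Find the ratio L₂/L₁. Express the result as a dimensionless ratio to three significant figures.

L₂/L₁ = 1.14

For a toroid, L ∝ μᵣN²A/R.
L₂/L₁ = (3.5)^-1 × (2)^2 = 1.14.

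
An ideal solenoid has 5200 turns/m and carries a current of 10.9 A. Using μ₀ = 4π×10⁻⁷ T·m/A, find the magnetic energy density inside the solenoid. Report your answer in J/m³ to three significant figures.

u ≈ 2020 J/m³

B = μ₀nI = (4π×10⁻⁷)(5.200×10^3)(10.9) = 7.123×10^-2 T.
u = B²/(2μ₀) = (7.123×10^-2)²/(2×4π×10⁻⁷) = 2.019×10^3 J/m³.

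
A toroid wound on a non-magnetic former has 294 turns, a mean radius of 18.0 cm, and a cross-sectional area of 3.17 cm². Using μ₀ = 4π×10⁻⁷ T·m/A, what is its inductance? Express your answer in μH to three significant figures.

For a thin toroid, L = μ₀N²A/(2πR).
L = (4π×10⁻⁷)(294)²(3.170×10^-4) / (2π×0.18 m) = 3.044×10^-5 H.

L ≈ 30.4 μH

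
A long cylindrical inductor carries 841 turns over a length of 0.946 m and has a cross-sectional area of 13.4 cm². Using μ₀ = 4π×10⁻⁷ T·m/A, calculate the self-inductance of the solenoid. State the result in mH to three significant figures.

A = 13.4 cm² = 1.340×10^-3 m².
For a long solenoid, L = μ₀N²A/ℓ.
L = (4π×10⁻⁷)(841)²(1.340×10^-3)/(0.946 m) = 1.259×10^-3 H.

L ≈ 1.26 mH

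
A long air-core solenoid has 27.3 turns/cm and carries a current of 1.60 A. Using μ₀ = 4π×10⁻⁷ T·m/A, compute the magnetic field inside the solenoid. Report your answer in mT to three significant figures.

Inside a long solenoid, B = μ₀nI.
B = (4π×10⁻⁷)(2.730×10^3 m⁻¹)(1.60 A) = 5.489×10^-3 T.

B ≈ 5.49 mT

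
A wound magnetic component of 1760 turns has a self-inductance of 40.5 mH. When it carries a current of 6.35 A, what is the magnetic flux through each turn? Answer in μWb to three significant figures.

Φ_B ≈ 146 μWb

From L = NΦ_B/I, the flux per turn is Φ_B = LI/N.
Φ_B = (4.050×10^-2 H)(6.35 A)/1760 = 1.461×10^-4 Wb.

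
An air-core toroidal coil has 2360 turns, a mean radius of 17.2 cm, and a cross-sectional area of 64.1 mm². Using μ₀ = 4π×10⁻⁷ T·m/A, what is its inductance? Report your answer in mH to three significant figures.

L ≈ 0.415 mH

For a thin toroid, L = μ₀N²A/(2πR).
L = (4π×10⁻⁷)(2360)²(6.410×10^-5) / (2π×0.172 m) = 4.151×10^-4 H.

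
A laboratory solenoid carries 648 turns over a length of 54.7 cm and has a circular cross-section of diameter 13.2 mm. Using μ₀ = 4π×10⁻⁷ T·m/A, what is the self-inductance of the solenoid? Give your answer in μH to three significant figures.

A = π(d/2)² = π(6.600×10^-3 m)² = 1.368×10^-4 m².
For a long solenoid, L = μ₀N²A/ℓ.
L = (4π×10⁻⁷)(648)²(1.368×10^-4)/(0.547 m) = 1.320×10^-4 H.

L ≈ 132 μH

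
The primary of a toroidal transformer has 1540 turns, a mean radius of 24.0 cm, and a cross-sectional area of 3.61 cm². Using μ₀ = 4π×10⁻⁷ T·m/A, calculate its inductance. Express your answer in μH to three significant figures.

For a thin toroid, L = μ₀N²A/(2πR).
L = (4π×10⁻⁷)(1540)²(3.610×10^-4) / (2π×0.24 m) = 7.1346×10^-4 H.

L ≈ 713 μH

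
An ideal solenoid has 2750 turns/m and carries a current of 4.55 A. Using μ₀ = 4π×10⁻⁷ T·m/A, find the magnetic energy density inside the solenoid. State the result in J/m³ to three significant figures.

u ≈ 98.4 J/m³

B = μ₀nI = (4π×10⁻⁷)(2.750×10^3)(4.55) = 1.572×10^-2 T.
u = B²/(2μ₀) = (1.572×10^-2)²/(2×4π×10⁻⁷) = 98.37 J/m³.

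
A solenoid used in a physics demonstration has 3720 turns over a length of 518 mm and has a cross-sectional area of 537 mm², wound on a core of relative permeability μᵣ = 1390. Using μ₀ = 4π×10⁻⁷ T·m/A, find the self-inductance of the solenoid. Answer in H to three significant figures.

A = 537 mm² = 5.370×10^-4 m².
For a long solenoid, L = μ₀μᵣN²A/ℓ.
L = (4π×10⁻⁷)(1390)(3720)²(5.370×10^-4)/(0.518 m) = 25.06 H.

L ≈ 25.1 H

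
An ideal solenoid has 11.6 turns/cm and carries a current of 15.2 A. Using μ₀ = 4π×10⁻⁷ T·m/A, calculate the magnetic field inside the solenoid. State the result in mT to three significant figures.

Inside a long solenoid, B = μ₀nI.
B = (4π×10⁻⁷)(1.160×10^3 m⁻¹)(15.2 A) = 2.216×10^-2 T.

B ≈ 22.2 mT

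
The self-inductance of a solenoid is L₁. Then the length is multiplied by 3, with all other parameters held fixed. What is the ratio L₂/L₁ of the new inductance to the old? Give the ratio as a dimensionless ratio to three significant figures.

L₂/L₁ = 0.333

For a solenoid, L ∝ μᵣN²A/ℓ.
L₂/L₁ = (3)^-1 = 0.333.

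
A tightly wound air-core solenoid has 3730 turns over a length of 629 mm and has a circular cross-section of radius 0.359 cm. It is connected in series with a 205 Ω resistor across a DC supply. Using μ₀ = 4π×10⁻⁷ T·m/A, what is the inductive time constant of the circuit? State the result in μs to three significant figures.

A = πr² = π(3.590×10^-3 m)² = 4.049×10^-5 m².
L = μ₀N²A/ℓ = (4π×10⁻⁷)(3730)²(4.049×10^-5)/(0.629) = 1.125×10^-3 H.
τ = L/R = (1.125×10^-3)/(205) = 5.490×10^-6 s.

τ ≈ 5.49 μs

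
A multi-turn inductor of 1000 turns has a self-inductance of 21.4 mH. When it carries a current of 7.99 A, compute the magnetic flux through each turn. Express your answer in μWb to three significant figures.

Φ_B ≈ 171 μWb

From L = NΦ_B/I, the flux per turn is Φ_B = LI/N.
Φ_B = (2.140×10^-2 H)(7.99 A)/1000 = 1.710×10^-4 Wb.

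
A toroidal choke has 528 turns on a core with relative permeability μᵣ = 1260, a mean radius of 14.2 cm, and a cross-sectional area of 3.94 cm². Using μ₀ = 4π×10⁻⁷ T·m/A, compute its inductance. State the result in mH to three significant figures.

L ≈ 195 mH

For a thin toroid, L = μ₀μᵣN²A/(2πR).
L = (4π×10⁻⁷)(1260)(528)²(3.940×10^-4) / (2π×0.142 m) = 0.1949 H.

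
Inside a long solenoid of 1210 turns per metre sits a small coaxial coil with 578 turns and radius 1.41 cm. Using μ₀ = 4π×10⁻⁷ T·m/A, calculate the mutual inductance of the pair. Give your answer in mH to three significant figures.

The outer solenoid produces a uniform field B₁ = μ₀n₁I₁ across the inner coil,
so the flux linkage is N₂Φ = N₂B₁A₂ = μ₀n₁N₂A₂·I₁, giving M = μ₀n₁N₂A₂.
A₂ = πr² = π(1.410×10^-2 m)² = 6.246×10^-4 m².
M = (4π×10⁻⁷)(1210)(578)(6.246×10^-4) = 5.489×10^-4 H.

M ≈ 0.549 mH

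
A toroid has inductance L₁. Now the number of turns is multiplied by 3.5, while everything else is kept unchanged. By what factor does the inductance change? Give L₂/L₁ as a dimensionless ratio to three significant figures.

For a toroid, L ∝ μᵣN²A/R.
L₂/L₁ = (3.5)^2 = 12.3.

L₂/L₁ = 12.3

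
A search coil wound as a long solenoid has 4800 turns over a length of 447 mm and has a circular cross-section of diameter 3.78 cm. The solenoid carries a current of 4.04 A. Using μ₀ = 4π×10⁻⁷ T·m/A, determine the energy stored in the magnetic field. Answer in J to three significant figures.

A = π(d/2)² = π(1.890×10^-2 m)² = 1.122×10^-3 m².
L = μ₀N²A/ℓ = (4π×10⁻⁷)(4800)²(1.122×10^-3)/(0.447) = 7.269×10^-2 H.
U = ½LI² = ½(7.269×10^-2)(4.04)² = 0.5932 J.

U ≈ 0.593 J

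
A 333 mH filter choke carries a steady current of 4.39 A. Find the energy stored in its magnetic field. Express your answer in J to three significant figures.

U ≈ 3.21 J

Stored magnetic energy: U = ½LI².
U = ½(0.333 H)(4.39 A)² = 3.209 J.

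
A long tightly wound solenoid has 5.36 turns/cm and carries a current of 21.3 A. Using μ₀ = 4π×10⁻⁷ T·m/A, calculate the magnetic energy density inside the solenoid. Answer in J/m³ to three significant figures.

u ≈ 81.9 J/m³

B = μ₀nI = (4π×10⁻⁷)(536)(21.3) = 1.4347×10^-2 T.
u = B²/(2μ₀) = (1.4347×10^-2)²/(2×4π×10⁻⁷) = 81.9 J/m³.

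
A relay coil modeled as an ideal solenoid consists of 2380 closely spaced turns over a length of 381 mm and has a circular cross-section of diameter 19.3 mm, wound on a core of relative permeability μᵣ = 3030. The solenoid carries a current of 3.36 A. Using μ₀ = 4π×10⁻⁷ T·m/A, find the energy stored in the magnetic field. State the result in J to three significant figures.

U ≈ 93.5 J

A = π(d/2)² = π(9.650×10^-3 m)² = 2.926×10^-4 m².
L = μ₀μᵣN²A/ℓ = (4π×10⁻⁷)(3030)(2380)²(2.926×10^-4)/(0.381) = 16.56 H.
U = ½LI² = ½(16.56)(3.36)² = 93.48 J.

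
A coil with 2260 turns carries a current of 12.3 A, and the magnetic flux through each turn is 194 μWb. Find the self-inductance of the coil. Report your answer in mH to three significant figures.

Self-inductance is defined by L = NΦ_B/I (flux linkage over current).
L = (2260)(1.940×10^-4 Wb)/(12.3 A) = 3.5646×10^-2 H.

L ≈ 35.6 mH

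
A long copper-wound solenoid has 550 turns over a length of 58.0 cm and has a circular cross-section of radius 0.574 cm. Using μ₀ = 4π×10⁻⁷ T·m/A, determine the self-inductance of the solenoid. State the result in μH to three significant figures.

A = πr² = π(5.740×10^-3 m)² = 1.035×10^-4 m².
For a long solenoid, L = μ₀N²A/ℓ.
L = (4π×10⁻⁷)(550)²(1.035×10^-4)/(0.58 m) = 6.784×10^-5 H.

L ≈ 67.8 μH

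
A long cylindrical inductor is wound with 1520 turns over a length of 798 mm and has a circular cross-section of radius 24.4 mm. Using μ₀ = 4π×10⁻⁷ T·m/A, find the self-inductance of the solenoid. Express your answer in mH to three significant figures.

A = πr² = π(2.440×10^-2 m)² = 1.870×10^-3 m².
For a long solenoid, L = μ₀N²A/ℓ.
L = (4π×10⁻⁷)(1520)²(1.870×10^-3)/(0.798 m) = 6.8049×10^-3 H.

L ≈ 6.80 mH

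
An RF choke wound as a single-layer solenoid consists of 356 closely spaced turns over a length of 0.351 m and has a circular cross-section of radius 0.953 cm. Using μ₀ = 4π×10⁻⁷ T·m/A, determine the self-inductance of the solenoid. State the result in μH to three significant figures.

A = πr² = π(9.530×10^-3 m)² = 2.853×10^-4 m².
For a long solenoid, L = μ₀N²A/ℓ.
L = (4π×10⁻⁷)(356)²(2.853×10^-4)/(0.351 m) = 1.2946×10^-4 H.

L ≈ 129 μH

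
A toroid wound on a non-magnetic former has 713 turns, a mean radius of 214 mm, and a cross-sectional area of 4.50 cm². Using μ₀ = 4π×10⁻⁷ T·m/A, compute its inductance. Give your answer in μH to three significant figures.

For a thin toroid, L = μ₀N²A/(2πR).
L = (4π×10⁻⁷)(713)²(4.500×10^-4) / (2π×0.214 m) = 2.138×10^-4 H.

L ≈ 214 μH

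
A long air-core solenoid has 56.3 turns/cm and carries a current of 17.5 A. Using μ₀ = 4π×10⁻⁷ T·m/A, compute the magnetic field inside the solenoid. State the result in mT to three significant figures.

B ≈ 124 mT

Inside a long solenoid, B = μ₀nI.
B = (4π×10⁻⁷)(5.630×10^3 m⁻¹)(17.5 A) = 0.1238 T.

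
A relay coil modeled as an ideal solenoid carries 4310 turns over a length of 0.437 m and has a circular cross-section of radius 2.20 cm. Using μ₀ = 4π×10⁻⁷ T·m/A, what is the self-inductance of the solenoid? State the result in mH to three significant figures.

A = πr² = π(2.200×10^-2 m)² = 1.521×10^-3 m².
For a long solenoid, L = μ₀N²A/ℓ.
L = (4π×10⁻⁷)(4310)²(1.521×10^-3)/(0.437 m) = 8.122×10^-2 H.

L ≈ 81.2 mH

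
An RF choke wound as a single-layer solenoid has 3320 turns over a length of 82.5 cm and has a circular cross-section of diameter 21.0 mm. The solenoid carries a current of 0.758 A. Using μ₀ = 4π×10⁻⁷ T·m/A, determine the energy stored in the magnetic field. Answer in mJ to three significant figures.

U ≈ 1.67 mJ

A = π(d/2)² = π(1.050×10^-2 m)² = 3.464×10^-4 m².
L = μ₀N²A/ℓ = (4π×10⁻⁷)(3320)²(3.464×10^-4)/(0.825) = 5.815×10^-3 H.
U = ½LI² = ½(5.815×10^-3)(0.758)² = 1.671×10^-3 J.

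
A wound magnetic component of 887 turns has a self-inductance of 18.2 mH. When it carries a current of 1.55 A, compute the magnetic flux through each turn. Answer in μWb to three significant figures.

Φ_B ≈ 31.8 μWb

From L = NΦ_B/I, the flux per turn is Φ_B = LI/N.
Φ_B = (1.820×10^-2 H)(1.55 A)/887 = 3.180×10^-5 Wb.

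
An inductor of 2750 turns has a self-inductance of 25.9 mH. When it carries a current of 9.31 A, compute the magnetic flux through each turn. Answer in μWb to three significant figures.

From L = NΦ_B/I, the flux per turn is Φ_B = LI/N.
Φ_B = (2.590×10^-2 H)(9.31 A)/2750 = 8.768×10^-5 Wb.

Φ_B ≈ 87.7 μWb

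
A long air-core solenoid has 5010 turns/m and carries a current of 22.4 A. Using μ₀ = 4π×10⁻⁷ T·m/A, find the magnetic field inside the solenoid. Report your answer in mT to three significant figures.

B ≈ 141 mT

Inside a long solenoid, B = μ₀nI.
B = (4π×10⁻⁷)(5.010×10^3 m⁻¹)(22.4 A) = 0.141 T.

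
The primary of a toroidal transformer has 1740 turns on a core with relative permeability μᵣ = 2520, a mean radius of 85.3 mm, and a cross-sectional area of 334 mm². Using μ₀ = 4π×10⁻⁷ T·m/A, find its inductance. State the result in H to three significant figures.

L ≈ 5.97 H

For a thin toroid, L = μ₀μᵣN²A/(2πR).
L = (4π×10⁻⁷)(2520)(1740)²(3.340×10^-4) / (2π×8.530×10^-2 m) = 5.9748 H.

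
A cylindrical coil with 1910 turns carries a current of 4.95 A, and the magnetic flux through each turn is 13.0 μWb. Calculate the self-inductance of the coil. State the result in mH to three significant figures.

Self-inductance is defined by L = NΦ_B/I (flux linkage over current).
L = (1910)(1.300×10^-5 Wb)/(4.95 A) = 5.016×10^-3 H.

L ≈ 5.02 mH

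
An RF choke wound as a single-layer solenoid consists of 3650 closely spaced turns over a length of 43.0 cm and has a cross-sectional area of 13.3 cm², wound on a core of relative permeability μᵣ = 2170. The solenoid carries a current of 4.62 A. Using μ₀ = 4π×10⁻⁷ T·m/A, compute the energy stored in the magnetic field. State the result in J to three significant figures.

U ≈ 1200 J

A = 13.3 cm² = 1.330×10^-3 m².
L = μ₀μᵣN²A/ℓ = (4π×10⁻⁷)(2170)(3650)²(1.330×10^-3)/(0.43) = 112.4 H.
U = ½LI² = ½(112.4)(4.62)² = 1.199×10^3 J.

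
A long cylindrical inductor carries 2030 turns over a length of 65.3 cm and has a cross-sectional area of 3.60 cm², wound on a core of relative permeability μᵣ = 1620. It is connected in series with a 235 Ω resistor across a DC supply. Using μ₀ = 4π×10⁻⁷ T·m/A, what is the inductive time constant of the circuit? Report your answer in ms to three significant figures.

A = 3.60 cm² = 3.600×10^-4 m².
L = μ₀μᵣN²A/ℓ = (4π×10⁻⁷)(1620)(2030)²(3.600×10^-4)/(0.653) = 4.6249 H.
τ = L/R = (4.6249)/(235) = 1.968×10^-2 s.

τ ≈ 19.7 ms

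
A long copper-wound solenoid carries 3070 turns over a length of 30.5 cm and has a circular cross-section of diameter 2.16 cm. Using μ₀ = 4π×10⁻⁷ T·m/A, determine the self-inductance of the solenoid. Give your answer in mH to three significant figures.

A = π(d/2)² = π(1.080×10^-2 m)² = 3.664×10^-4 m².
For a long solenoid, L = μ₀N²A/ℓ.
L = (4π×10⁻⁷)(3070)²(3.664×10^-4)/(0.305 m) = 1.423×10^-2 H.

L ≈ 14.2 mH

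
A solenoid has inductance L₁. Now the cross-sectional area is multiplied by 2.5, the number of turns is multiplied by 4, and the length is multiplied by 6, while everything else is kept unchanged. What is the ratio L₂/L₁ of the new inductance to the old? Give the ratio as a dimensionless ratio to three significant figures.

For a solenoid, L ∝ μᵣN²A/ℓ.
L₂/L₁ = (2.5) × (4)^2 × (6)^-1 = 6.67.

L₂/L₁ = 6.67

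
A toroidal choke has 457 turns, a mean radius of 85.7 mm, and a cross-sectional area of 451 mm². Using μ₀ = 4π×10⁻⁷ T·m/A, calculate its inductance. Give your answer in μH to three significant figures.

L ≈ 220 μH

For a thin toroid, L = μ₀N²A/(2πR).
L = (4π×10⁻⁷)(457)²(4.510×10^-4) / (2π×8.570×10^-2 m) = 2.198×10^-4 H.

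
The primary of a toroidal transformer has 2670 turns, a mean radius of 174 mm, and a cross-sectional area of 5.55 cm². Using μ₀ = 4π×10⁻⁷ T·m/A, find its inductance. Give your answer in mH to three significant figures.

For a thin toroid, L = μ₀N²A/(2πR).
L = (4π×10⁻⁷)(2670)²(5.550×10^-4) / (2π×0.174 m) = 4.548×10^-3 H.

L ≈ 4.55 mH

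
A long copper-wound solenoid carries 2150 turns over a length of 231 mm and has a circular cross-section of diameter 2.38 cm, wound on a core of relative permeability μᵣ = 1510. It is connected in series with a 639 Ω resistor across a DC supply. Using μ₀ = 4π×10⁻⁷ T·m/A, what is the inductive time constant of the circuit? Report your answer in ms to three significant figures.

A = π(d/2)² = π(1.190×10^-2 m)² = 4.449×10^-4 m².
L = μ₀μᵣN²A/ℓ = (4π×10⁻⁷)(1510)(2150)²(4.449×10^-4)/(0.231) = 16.89 H.
τ = L/R = (16.89)/(639) = 2.644×10^-2 s.

τ ≈ 26.4 ms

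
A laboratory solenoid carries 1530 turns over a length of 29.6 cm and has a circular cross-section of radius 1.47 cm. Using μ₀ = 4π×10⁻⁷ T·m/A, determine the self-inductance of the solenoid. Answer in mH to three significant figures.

A = πr² = π(1.470×10^-2 m)² = 6.789×10^-4 m².
For a long solenoid, L = μ₀N²A/ℓ.
L = (4π×10⁻⁷)(1530)²(6.789×10^-4)/(0.296 m) = 6.747×10^-3 H.

L ≈ 6.75 mH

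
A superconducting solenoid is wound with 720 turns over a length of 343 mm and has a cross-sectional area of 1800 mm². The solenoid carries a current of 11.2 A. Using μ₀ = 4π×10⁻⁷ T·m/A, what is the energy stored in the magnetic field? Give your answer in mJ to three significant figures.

U ≈ 214 mJ

A = 1800 mm² = 1.800×10^-3 m².
L = μ₀N²A/ℓ = (4π×10⁻⁷)(720)²(1.800×10^-3)/(0.343) = 3.419×10^-3 H.
U = ½LI² = ½(3.419×10^-3)(11.2)² = 0.2144 J.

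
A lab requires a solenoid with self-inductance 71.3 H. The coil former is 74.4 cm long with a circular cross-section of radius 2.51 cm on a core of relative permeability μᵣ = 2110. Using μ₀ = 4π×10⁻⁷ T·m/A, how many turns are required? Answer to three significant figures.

A = πr² = π(2.510×10^-2 m)² = 1.979×10^-3 m².
From L = μ₀μᵣN²A/ℓ, N = √(Lℓ / (μ₀μᵣA)).
N = √[(71.3)(0.744) / ((4π×10⁻⁷)(2110)×1.979×10^-3)] = √(1.011×10^7) ≈ 3179.3.

N ≈ 3180 turns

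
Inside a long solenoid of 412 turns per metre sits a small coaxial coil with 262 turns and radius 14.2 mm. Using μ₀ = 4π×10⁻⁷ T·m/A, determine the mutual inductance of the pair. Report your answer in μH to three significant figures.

M ≈ 85.9 μH

The outer solenoid produces a uniform field B₁ = μ₀n₁I₁ across the inner coil,
so the flux linkage is N₂Φ = N₂B₁A₂ = μ₀n₁N₂A₂·I₁, giving M = μ₀n₁N₂A₂.
A₂ = πr² = π(1.420×10^-2 m)² = 6.3347×10^-4 m².
M = (4π×10⁻⁷)(412)(262)(6.3347×10^-4) = 8.593×10^-5 H.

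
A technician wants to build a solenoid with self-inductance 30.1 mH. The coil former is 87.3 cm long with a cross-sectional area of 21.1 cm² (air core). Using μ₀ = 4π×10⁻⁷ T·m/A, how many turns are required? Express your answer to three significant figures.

N ≈ 3150 turns

A = 21.1 cm² = 2.110×10^-3 m².
From L = μ₀N²A/ℓ, N = √(Lℓ / (μ₀A)).
N = √[(3.010×10^-2)(0.873) / ((4π×10⁻⁷)×2.110×10^-3)] = √(9.910×10^6) ≈ 3148.1.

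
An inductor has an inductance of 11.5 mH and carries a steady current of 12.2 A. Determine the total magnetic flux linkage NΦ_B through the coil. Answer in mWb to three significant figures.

NΦ_B ≈ 140 mWb

From L = NΦ_B/I, the flux linkage is NΦ_B = LI.
NΦ_B = (1.150×10^-2 H)(12.2 A) = 0.1403 Wb.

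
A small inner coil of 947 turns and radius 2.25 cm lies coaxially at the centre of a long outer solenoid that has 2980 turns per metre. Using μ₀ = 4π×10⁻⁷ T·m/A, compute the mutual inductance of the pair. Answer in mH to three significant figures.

M ≈ 5.64 mH

The outer solenoid produces a uniform field B₁ = μ₀n₁I₁ across the inner coil,
so the flux linkage is N₂Φ = N₂B₁A₂ = μ₀n₁N₂A₂·I₁, giving M = μ₀n₁N₂A₂.
A₂ = πr² = π(2.250×10^-2 m)² = 1.590×10^-3 m².
M = (4π×10⁻⁷)(2980)(947)(1.590×10^-3) = 5.640×10^-3 H.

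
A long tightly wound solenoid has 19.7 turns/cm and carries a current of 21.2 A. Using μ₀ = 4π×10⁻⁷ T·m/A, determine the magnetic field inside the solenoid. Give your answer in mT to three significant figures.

B ≈ 52.5 mT

Inside a long solenoid, B = μ₀nI.
B = (4π×10⁻⁷)(1.970×10^3 m⁻¹)(21.2 A) = 5.248×10^-2 T.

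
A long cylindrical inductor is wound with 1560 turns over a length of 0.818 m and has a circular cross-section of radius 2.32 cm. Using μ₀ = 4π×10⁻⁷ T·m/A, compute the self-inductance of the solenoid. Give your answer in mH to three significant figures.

A = πr² = π(2.320×10^-2 m)² = 1.691×10^-3 m².
For a long solenoid, L = μ₀N²A/ℓ.
L = (4π×10⁻⁷)(1560)²(1.691×10^-3)/(0.818 m) = 6.322×10^-3 H.

L ≈ 6.32 mH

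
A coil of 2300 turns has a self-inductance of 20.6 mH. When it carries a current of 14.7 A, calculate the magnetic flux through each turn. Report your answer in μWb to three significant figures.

From L = NΦ_B/I, the flux per turn is Φ_B = LI/N.
Φ_B = (2.060×10^-2 H)(14.7 A)/2300 = 1.317×10^-4 Wb.

Φ_B ≈ 132 μWb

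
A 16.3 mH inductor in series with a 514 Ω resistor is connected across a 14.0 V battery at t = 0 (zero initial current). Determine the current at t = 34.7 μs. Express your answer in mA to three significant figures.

τ = L/R = 1.630×10^-2/514 = 3.171×10^-5 s; final current I_∞ = ε/R = 14.0/514 = 2.724×10^-2 A.
I(t) = I_∞(1 − e^(−t/τ)) with t/τ = 1.094.
I = (2.724×10^-2)(1 − e^(−1.094)) = 1.812×10^-2 A.

I ≈ 18.1 mA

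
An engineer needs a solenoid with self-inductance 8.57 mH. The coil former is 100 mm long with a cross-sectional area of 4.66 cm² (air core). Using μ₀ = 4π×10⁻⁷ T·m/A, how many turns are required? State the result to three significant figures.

A = 4.66 cm² = 4.660×10^-4 m².
From L = μ₀N²A/ℓ, N = √(Lℓ / (μ₀A)).
N = √[(8.570×10^-3)(0.1) / ((4π×10⁻⁷)×4.660×10^-4)] = √(1.463×10^6) ≈ 1209.7.

N ≈ 1210 turns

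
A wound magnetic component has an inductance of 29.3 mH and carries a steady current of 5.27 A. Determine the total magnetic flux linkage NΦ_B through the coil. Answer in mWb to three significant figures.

From L = NΦ_B/I, the flux linkage is NΦ_B = LI.
NΦ_B = (2.930×10^-2 H)(5.27 A) = 0.1544 Wb.

NΦ_B ≈ 154 mWb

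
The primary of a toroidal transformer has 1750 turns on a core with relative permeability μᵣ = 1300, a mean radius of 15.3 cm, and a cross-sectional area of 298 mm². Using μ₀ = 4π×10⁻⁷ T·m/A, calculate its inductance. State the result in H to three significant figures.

L ≈ 1.55 H

For a thin toroid, L = μ₀μᵣN²A/(2πR).
L = (4π×10⁻⁷)(1300)(1750)²(2.980×10^-4) / (2π×0.153 m) = 1.551 H.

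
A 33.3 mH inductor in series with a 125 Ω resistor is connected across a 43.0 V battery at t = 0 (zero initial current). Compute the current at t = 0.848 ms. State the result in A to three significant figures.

I ≈ 0.330 A

τ = L/R = 3.330×10^-2/125 = 2.664×10^-4 s; final current I_∞ = ε/R = 43.0/125 = 0.344 A.
I(t) = I_∞(1 − e^(−t/τ)) with t/τ = 3.183.
I = (0.344)(1 − e^(−3.183)) = 0.3297 A.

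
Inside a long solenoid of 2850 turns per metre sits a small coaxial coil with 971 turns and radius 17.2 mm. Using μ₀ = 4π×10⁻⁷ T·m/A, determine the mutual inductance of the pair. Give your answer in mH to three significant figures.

The outer solenoid produces a uniform field B₁ = μ₀n₁I₁ across the inner coil,
so the flux linkage is N₂Φ = N₂B₁A₂ = μ₀n₁N₂A₂·I₁, giving M = μ₀n₁N₂A₂.
A₂ = πr² = π(1.720×10^-2 m)² = 9.294×10^-4 m².
M = (4π×10⁻⁷)(2850)(971)(9.294×10^-4) = 3.232×10^-3 H.

M ≈ 3.23 mH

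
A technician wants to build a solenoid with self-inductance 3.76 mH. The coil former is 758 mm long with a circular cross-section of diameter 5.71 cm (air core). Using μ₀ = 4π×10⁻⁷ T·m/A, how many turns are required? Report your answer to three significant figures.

A = π(d/2)² = π(2.855×10^-2 m)² = 2.561×10^-3 m².
From L = μ₀N²A/ℓ, N = √(Lℓ / (μ₀A)).
N = √[(3.760×10^-3)(0.758) / ((4π×10⁻⁷)×2.561×10^-3)] = √(8.857×10^5) ≈ 941.1.

N ≈ 941 turns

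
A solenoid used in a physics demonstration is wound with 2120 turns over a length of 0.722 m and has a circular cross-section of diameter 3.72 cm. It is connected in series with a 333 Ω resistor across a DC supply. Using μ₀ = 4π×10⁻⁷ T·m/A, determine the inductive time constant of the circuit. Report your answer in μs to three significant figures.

τ ≈ 25.5 μs

A = π(d/2)² = π(1.860×10^-2 m)² = 1.087×10^-3 m².
L = μ₀N²A/ℓ = (4π×10⁻⁷)(2120)²(1.087×10^-3)/(0.722) = 8.502×10^-3 H.
τ = L/R = (8.502×10^-3)/(333) = 2.553×10^-5 s.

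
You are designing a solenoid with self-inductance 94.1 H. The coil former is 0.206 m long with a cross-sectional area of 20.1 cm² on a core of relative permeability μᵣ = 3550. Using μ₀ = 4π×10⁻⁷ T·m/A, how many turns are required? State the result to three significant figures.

A = 20.1 cm² = 2.010×10^-3 m².
From L = μ₀μᵣN²A/ℓ, N = √(Lℓ / (μ₀μᵣA)).
N = √[(94.1)(0.206) / ((4π×10⁻⁷)(3550)×2.010×10^-3)] = √(2.162×10^6) ≈ 1470.3.

N ≈ 1470 turns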